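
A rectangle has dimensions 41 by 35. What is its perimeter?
Perimeter = 2 * (length + width)
Perimeter = 2 * (41 + 35)
Perimeter = 2 * 76
Perimeter = 152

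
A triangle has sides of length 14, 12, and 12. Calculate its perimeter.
Perimeter = sum of all sides
Perimeter = 14 + 12 + 12
Perimeter = 38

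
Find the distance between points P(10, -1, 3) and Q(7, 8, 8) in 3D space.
d = √[(-3)² + (9)² + (5)²] = √115 = 10.72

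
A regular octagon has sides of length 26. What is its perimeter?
Perimeter = number of sides * side length
Perimeter = 8 * 26
Perimeter = 208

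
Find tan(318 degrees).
tan(318 degrees) = -0.9004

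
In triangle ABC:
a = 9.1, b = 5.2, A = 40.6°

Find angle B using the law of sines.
sin(B)/b = sin(A)/a
sin(B) = b·sin(A)/a = 5.2·sin(40.6°)/9.1 = 0.371871
B = arcsin(0.371871) = 21.83°  (b ≤ a, so B ≤ A and the acute solution is unique)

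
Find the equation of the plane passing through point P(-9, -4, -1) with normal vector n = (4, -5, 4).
d = n·P = (4)(-9) + (-5)(-4) + (4)(-1) = -20
Plane: 4x - 5y + 4z = -20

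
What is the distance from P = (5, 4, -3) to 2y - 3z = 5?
d = |0(5) + 2(4) + (-3)(-3) - (5)| / √(0² + 2² + (-3)²) = 12/√13 = 3.328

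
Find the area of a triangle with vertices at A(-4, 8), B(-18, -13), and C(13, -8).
Using the coordinate formula: Area = (1/2)|x₁(y₂-y₃) + x₂(y₃-y₁) + x₃(y₁-y₂)|
Area = (1/2)|(-4)((-13)-(-8)) + (-18)((-8)-8) + 13(8-(-13))|
Area = (1/2)|(-4)*(-5) + (-18)*(-16) + 13*21|
Area = (1/2)|20 + 288 + 273|
Area = (1/2)*581 = 290.50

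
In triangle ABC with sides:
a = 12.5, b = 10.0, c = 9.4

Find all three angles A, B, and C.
By the law of cosines:
cos(A) = (b² + c² - a²)/(2bc) = 0.170798  →  A = 80.17°
cos(B) = (a² + c² - b²)/(2ac) = 0.615362  →  B = 52.02°
cos(C) = (a² + b² - c²)/(2ab) = 0.671560  →  C = 47.81°
Check: A + B + C = 180.0° ✓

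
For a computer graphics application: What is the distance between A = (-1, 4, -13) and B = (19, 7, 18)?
d = √[(20)² + (3)² + (31)²] = √1370 = 37.01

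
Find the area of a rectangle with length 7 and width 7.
Area = length * width
Area = 7 * 7
Area = 49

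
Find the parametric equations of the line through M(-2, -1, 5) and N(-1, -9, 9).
Direction vector d = N - M = (1, -8, 4)
x = -2 + t, y = -1 - 8t, z = 5 + 4t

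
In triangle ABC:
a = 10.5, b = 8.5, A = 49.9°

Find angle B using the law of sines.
sin(B)/b = sin(A)/a
sin(B) = b·sin(A)/a = 8.5·sin(49.9°)/10.5 = 0.619222
B = arcsin(0.619222) = 38.26°  (b ≤ a, so B ≤ A and the acute solution is unique)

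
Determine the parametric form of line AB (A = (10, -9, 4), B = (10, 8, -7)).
Direction vector d = B - A = (0, 17, -11)
x = 10, y = -9 + 17t, z = 4 - 11t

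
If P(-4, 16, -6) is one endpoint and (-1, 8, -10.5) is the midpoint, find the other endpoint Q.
Q = (2×(-1) - (-4), 2×8 - 16, 2×(-10.5) - (-6)) = (2, 0, -15)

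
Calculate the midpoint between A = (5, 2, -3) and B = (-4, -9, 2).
Midpoint = ((5-4)/2, (2-9)/2, (-3+2)/2) = (0.5, -3.5, -0.5)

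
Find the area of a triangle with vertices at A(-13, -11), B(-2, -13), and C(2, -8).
Using the coordinate formula: Area = (1/2)|x₁(y₂-y₃) + x₂(y₃-y₁) + x₃(y₁-y₂)|
Area = (1/2)|(-13)((-13)-(-8)) + (-2)((-8)-(-11)) + 2((-11)-(-13))|
Area = (1/2)|(-13)*(-5) + (-2)*3 + 2*2|
Area = (1/2)|65 + (-6) + 4|
Area = (1/2)*63 = 31.50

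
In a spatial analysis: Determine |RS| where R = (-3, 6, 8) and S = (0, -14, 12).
d = √[(3)² + (-20)² + (4)²] = √425 = 20.62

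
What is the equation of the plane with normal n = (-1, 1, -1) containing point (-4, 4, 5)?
d = n·P = (-1)(-4) + (1)(4) + (-1)(5) = 3
Plane: -x + y - z = 3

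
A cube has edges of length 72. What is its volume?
Volume = s³
Volume = 72³
Volume = 373248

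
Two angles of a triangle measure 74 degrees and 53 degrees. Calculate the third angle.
Sum of angles in a triangle = 180 degrees
Third angle = 180 - 74 - 53
Third angle = 53 degrees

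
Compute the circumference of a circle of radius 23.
Circumference = 2 * pi * r
Circumference = 2 * pi * 23
Circumference = 144.51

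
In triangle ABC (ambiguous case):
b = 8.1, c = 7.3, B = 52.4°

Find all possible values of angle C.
sin(C)/c = sin(B)/b  →  sin(C) = c·sin(B)/b = 7.3·sin(52.4°)/8.1 = 0.714039
C₁ = arcsin(0.714039) = 45.56°,  C₂ = 180° - C₁ = 134.44°
Check C₂: A = 180° - 52.4° - 134.44° = -6.84° ≤ 0, rejected
C = 45.56° (one solution)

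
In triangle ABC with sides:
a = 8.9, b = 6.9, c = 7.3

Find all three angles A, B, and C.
By the law of cosines:
cos(A) = (b² + c² - a²)/(2bc) = 0.215307  →  A = 77.57°
cos(B) = (a² + c² - b²)/(2ac) = 0.653302  →  B = 49.21°
cos(C) = (a² + b² - c²)/(2ab) = 0.598681  →  C = 53.22°
Check: A + B + C = 180.0° ✓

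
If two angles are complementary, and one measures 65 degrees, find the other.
Complementary angles sum to 90 degrees.
Other angle = 90 - 65
Other angle = 25 degrees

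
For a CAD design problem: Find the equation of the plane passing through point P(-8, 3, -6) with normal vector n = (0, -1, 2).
d = n·P = (0)(-8) + (-1)(3) + (2)(-6) = -15
Plane: -y + 2z = -15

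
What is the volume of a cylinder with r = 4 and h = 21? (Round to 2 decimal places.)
Volume = pi * r² * h
Volume = pi * 4² * 21
Volume = pi * 16 * 21
Volume = pi * 336
Volume = 1055.58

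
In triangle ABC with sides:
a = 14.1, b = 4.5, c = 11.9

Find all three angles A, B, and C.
By the law of cosines:
cos(A) = (b² + c² - a²)/(2bc) = -0.345005  →  A = 110.2°
cos(B) = (a² + c² - b²)/(2ac) = 0.954080  →  B = 17.43°
cos(C) = (a² + b² - c²)/(2ab) = 0.610323  →  C = 52.39°
Check: A + B + C = 180.0° ✓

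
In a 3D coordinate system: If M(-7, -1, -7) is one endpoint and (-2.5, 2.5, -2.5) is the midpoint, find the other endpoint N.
N = (2×(-2.5) - (-7), 2×2.5 - (-1), 2×(-2.5) - (-7)) = (2, 6, 2)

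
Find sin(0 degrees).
sin(0 degrees) = 0
Decimal approximation: 0.0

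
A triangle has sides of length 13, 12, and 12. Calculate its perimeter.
Perimeter = sum of all sides
Perimeter = 13 + 12 + 12
Perimeter = 37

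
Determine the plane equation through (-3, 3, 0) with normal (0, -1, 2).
d = n·P = (0)(-3) + (-1)(3) + (2)(0) = -3
Plane: -y + 2z = -3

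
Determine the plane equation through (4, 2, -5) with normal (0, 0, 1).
d = n·P = (0)(4) + (0)(2) + (1)(-5) = -5
Plane: z = -5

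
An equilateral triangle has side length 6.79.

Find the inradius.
For an equilateral triangle, r = s/(2√3) where s is the side.
r = 6.79/(2√3) = 6.79/3.464102 = 1.96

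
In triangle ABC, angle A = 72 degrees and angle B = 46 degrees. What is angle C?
Sum of angles in a triangle = 180 degrees
Third angle = 180 - 72 - 46
Third angle = 62 degrees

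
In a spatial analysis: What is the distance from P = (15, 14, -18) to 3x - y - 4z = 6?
d = |3(15) + (-1)(14) + (-4)(-18) - (6)| / √(3² + (-1)² + (-4)²) = 97/√26 = 19.02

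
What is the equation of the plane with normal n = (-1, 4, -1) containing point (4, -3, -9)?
d = n·P = (-1)(4) + (4)(-3) + (-1)(-9) = -7
Plane: -x + 4y - z = -7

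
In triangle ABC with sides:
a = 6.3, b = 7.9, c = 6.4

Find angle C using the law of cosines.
cos(C) = (a² + b² - c²)/(2ab)
cos(C) = (6.3² + 7.9² - 6.4²)/(2·6.3·7.9) = 61.14/99.54 = 0.614225
C = arccos(0.614225) = 52.1°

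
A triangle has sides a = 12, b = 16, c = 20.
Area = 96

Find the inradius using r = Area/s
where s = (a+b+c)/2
s = (12+16+20)/2 = 24
r = Area/s = 96/24 = 4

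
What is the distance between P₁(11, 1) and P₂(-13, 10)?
Using the distance formula: d = sqrt((x₂-x₁)² + (y₂-y₁)²)
dx = (-13) - 11 = -24
dy = 10 - 1 = 9
d = sqrt((-24)² + 9²) = sqrt(576 + 81) = sqrt(657) = 25.63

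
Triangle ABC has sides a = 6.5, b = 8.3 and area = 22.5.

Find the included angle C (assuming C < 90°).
Area = ½ab·sin(C)  →  sin(C) = 2·Area/(ab)
sin(C) = 2·22.5/(6.5·8.3) = 0.834106
C = arcsin(0.834106) = 56.52°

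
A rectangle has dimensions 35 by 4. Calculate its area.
Area = length * width
Area = 35 * 4
Area = 140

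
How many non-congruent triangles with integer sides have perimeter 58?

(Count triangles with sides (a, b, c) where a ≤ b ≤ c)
With a ≤ b ≤ c and a + b + c = 58, the triangle inequality a + b > c gives c < 58/2, so c ≤ 28.
Iterate a from 1 to ⌊p/3⌋ = 19; for each a, b ranges from a to ⌊(p−a)/2⌋ with c = p − a − b, keeping only c ≥ b.
Triples: (2, 28, 28), (3, 27, 28), (4, 26, 28), …
Count = 70 triangles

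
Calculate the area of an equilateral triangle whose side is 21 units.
Area = (sqrt(3)/4) * s²
Area = (sqrt(3)/4) * 21²
Area = (sqrt(3)/4) * 441
Area = 190.96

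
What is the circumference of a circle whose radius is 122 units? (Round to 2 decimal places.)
Circumference = 2 * pi * r
Circumference = 2 * pi * 122
Circumference = 766.55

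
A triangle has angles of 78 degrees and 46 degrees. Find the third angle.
Sum of angles in a triangle = 180 degrees
Third angle = 180 - 78 - 46
Third angle = 56 degrees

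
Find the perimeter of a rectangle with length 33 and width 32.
Perimeter = 2 * (length + width)
Perimeter = 2 * (33 + 32)
Perimeter = 2 * 65
Perimeter = 130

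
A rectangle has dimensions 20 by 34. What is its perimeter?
Perimeter = 2 * (length + width)
Perimeter = 2 * (20 + 34)
Perimeter = 2 * 54
Perimeter = 108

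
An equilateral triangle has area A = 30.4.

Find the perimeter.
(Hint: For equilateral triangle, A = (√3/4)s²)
A = (√3/4)s²  →  s² = 4A/√3 = 4·30.4/√3 = 70.2058
s = 8.37889
Perimeter = 3s = 25.14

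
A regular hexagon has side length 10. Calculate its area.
For a regular 6-gon with side length s = 10:
Apothem a = s / (2*tan(pi/6)) = 10 / (2*tan(pi/6)) ≈ 8.6603
Perimeter P = 6 * 10 = 60
Area = (1/2) * P * a = (1/2) * 60 * 8.6603 = 259.81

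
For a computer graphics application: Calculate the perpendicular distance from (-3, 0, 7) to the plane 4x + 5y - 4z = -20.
d = |4(-3) + 5(0) + (-4)(7) - (-20)| / √(4² + 5² + (-4)²) = 20/√57 = 2.649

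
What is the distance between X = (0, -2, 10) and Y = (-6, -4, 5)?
d = √[(-6)² + (-2)² + (-5)²] = √65 = 8.062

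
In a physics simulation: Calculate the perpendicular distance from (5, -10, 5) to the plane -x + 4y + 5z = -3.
d = |(-1)(5) + 4(-10) + 5(5) - (-3)| / √((-1)² + 4² + 5²) = 17/√42 = 2.623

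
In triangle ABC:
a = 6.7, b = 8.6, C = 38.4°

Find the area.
Using A = ½ab·sin(C):
A = ½·6.7·8.6·sin(38.4°) = ½·57.62·0.621148 = 17.9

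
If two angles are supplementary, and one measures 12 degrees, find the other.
Supplementary angles sum to 180 degrees.
Other angle = 180 - 12
Other angle = 168 degrees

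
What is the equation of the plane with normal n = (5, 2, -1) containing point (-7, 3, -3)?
d = n·P = (5)(-7) + (2)(3) + (-1)(-3) = -26
Plane: 5x + 2y - z = -26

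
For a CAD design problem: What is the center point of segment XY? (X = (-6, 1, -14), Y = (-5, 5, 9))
Midpoint = ((-6-5)/2, (1+5)/2, (-14+9)/2) = (-5.5, 3, -2.5)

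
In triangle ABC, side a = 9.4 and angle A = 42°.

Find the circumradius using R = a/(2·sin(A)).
R = a/(2·sin(A)) = 9.4/(2·sin(42°))
R = 9.4/(2·0.669131) = 9.4/1.338261 = 7.024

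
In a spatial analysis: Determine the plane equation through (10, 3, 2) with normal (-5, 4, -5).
d = n·P = (-5)(10) + (4)(3) + (-5)(2) = -48
Plane: -5x + 4y - 5z = -48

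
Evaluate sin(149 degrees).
sin(149 degrees) = 0.515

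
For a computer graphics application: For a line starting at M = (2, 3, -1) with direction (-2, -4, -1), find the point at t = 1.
P(1) = (2 + (-2)(1), 3 + (-4)(1), -1 + (-1)(1)) = (0, -1, -2)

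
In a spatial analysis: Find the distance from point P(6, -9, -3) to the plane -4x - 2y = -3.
d = |(-4)(6) + (-2)(-9) + 0(-3) - (-3)| / √((-4)² + (-2)² + 0²) = 3/√20 = 0.6708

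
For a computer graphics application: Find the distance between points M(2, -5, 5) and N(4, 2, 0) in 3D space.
d = √[(2)² + (7)² + (-5)²] = √78 = 8.832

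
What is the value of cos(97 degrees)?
cos(97 degrees) = -0.1219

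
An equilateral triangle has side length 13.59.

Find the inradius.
For an equilateral triangle, r = s/(2√3) where s is the side.
r = 13.59/(2√3) = 13.59/3.464102 = 3.923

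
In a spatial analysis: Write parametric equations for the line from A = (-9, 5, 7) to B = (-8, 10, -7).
Direction vector d = B - A = (1, 5, -14)
x = -9 + t, y = 5 + 5t, z = 7 - 14t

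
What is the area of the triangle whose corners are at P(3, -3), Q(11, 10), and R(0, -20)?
Using the coordinate formula: Area = (1/2)|x₁(y₂-y₃) + x₂(y₃-y₁) + x₃(y₁-y₂)|
Area = (1/2)|3(10-(-20)) + 11((-20)-(-3)) + 0((-3)-10)|
Area = (1/2)|3*30 + 11*(-17) + 0*(-13)|
Area = (1/2)|90 + (-187) + 0|
Area = (1/2)*97 = 48.50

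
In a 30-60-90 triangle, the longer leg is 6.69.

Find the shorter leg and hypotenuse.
In a 30-60-90 triangle, sides are in ratio 1 : √3 : 2.
Long leg = short leg·√3  →  short leg = 6.69/√3 = 3.862
Hypotenuse = 2·(short leg) = 2·6.69/√3 = 7.725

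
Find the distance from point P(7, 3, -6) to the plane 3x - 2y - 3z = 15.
d = |3(7) + (-2)(3) + (-3)(-6) - (15)| / √(3² + (-2)² + (-3)²) = 18/√22 = 3.838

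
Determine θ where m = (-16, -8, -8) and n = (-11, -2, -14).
m·n = 304, |m|² = 384, |n|² = 321
cos θ = 304/√123264 ≈ 0.8659
θ ≈ 30.02°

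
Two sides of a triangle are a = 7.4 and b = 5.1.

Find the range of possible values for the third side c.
By the triangle inequality: |a - b| < c < a + b
|7.4 - 5.1| < c < 7.4 + 5.1
2.3 < c < 12.5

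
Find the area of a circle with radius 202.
Area = pi * r²
Area = pi * 202²
Area = pi * 40804
Area = 128189.55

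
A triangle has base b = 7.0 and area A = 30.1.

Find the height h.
A = ½bh  →  h = 2A/b
h = 2·30.1/7.0 = 8.6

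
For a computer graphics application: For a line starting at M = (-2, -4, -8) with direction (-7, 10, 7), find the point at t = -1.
P(-1) = (-2 + (-7)(-1), -4 + 10(-1), -8 + 7(-1)) = (5, -14, -15)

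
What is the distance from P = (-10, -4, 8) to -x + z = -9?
d = |(-1)(-10) + 0(-4) + 1(8) - (-9)| / √((-1)² + 0² + 1²) = 27/√2 = 19.09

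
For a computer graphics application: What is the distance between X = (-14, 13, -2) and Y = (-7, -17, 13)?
d = √[(7)² + (-30)² + (15)²] = √1174 = 34.26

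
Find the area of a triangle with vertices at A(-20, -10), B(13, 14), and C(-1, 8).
Using the coordinate formula: Area = (1/2)|x₁(y₂-y₃) + x₂(y₃-y₁) + x₃(y₁-y₂)|
Area = (1/2)|(-20)(14-8) + 13(8-(-10)) + (-1)((-10)-14)|
Area = (1/2)|(-20)*6 + 13*18 + (-1)*(-24)|
Area = (1/2)|(-120) + 234 + 24|
Area = (1/2)*138 = 69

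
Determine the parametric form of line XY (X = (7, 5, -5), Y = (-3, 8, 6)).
Direction vector d = Y - X = (-10, 3, 11)
x = 7 - 10t, y = 5 + 3t, z = -5 + 11t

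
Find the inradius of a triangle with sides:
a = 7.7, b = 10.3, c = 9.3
s = (a+b+c)/2 = (7.7+10.3+9.3)/2 = 13.65
Area = √(s(s-a)(s-b)(s-c)) = √(13.65·5.95·3.35·4.35) = 34.4026
r = Area/s = 34.4026/13.65 = 2.52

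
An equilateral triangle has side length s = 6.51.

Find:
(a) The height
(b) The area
(a) Height h = s·√3/2 = 6.51·√3/2 = 5.638
(b) Area = (√3/4)·s² = (√3/4)·6.51² = (√3/4)·42.3801 = 18.35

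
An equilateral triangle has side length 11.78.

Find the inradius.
For an equilateral triangle, r = s/(2√3) where s is the side.
r = 11.78/(2√3) = 11.78/3.464102 = 3.401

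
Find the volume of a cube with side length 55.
Volume = s³
Volume = 55³
Volume = 166375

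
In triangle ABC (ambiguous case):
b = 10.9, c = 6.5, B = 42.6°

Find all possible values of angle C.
sin(C)/c = sin(B)/b  →  sin(C) = c·sin(B)/b = 6.5·sin(42.6°)/10.9 = 0.403642
C₁ = arcsin(0.403642) = 23.81°,  C₂ = 180° - C₁ = 156.19°
Check C₂: A = 180° - 42.6° - 156.19° = -18.79° ≤ 0, rejected
C = 23.81° (one solution)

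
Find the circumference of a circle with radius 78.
Circumference = 2 * pi * r
Circumference = 2 * pi * 78
Circumference = 490.09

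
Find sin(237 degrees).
sin(237 degrees) = -0.8387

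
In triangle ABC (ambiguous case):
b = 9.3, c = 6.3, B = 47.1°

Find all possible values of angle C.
sin(C)/c = sin(B)/b  →  sin(C) = c·sin(B)/b = 6.3·sin(47.1°)/9.3 = 0.496239
C₁ = arcsin(0.496239) = 29.75°,  C₂ = 180° - C₁ = 150.25°
Check C₂: A = 180° - 47.1° - 150.25° = -17.35° ≤ 0, rejected
C = 29.75° (one solution)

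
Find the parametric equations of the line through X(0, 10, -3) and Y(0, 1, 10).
Direction vector d = Y - X = (0, -9, 13)
x = 0, y = 10 - 9t, z = -3 + 13t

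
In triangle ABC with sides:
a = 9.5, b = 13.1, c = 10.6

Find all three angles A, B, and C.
By the law of cosines:
cos(A) = (b² + c² - a²)/(2bc) = 0.697537  →  A = 45.77°
cos(B) = (a² + c² - b²)/(2ac) = 0.153923  →  B = 81.15°
cos(C) = (a² + b² - c²)/(2ab) = 0.600643  →  C = 53.08°
Check: A + B + C = 180.0° ✓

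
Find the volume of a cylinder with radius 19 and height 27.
Volume = pi * r² * h
Volume = pi * 19² * 27
Volume = pi * 361 * 27
Volume = pi * 9747
Volume = 30621.10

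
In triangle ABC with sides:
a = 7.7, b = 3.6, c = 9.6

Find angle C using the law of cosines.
cos(C) = (a² + b² - c²)/(2ab)
cos(C) = (7.7² + 3.6² - 9.6²)/(2·7.7·3.6) = -19.91/55.44 = -0.359127
C = arccos(-0.359127) = 111°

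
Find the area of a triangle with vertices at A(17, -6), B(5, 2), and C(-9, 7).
Using the coordinate formula: Area = (1/2)|x₁(y₂-y₃) + x₂(y₃-y₁) + x₃(y₁-y₂)|
Area = (1/2)|17(2-7) + 5(7-(-6)) + (-9)((-6)-2)|
Area = (1/2)|17*(-5) + 5*13 + (-9)*(-8)|
Area = (1/2)|(-85) + 65 + 72|
Area = (1/2)*52 = 26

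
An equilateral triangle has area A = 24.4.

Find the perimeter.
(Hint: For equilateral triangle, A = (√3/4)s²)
A = (√3/4)s²  →  s² = 4A/√3 = 4·24.4/√3 = 56.3494
s = 7.50662
Perimeter = 3s = 22.52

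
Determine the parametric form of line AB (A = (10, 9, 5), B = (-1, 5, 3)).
Direction vector d = B - A = (-11, -4, -2)
x = 10 - 11t, y = 9 - 4t, z = 5 - 2t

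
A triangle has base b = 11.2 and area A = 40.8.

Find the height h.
A = ½bh  →  h = 2A/b
h = 2·40.8/11.2 = 7.286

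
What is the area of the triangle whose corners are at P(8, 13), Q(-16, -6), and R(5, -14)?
Using the coordinate formula: Area = (1/2)|x₁(y₂-y₃) + x₂(y₃-y₁) + x₃(y₁-y₂)|
Area = (1/2)|8((-6)-(-14)) + (-16)((-14)-13) + 5(13-(-6))|
Area = (1/2)|8*8 + (-16)*(-27) + 5*19|
Area = (1/2)|64 + 432 + 95|
Area = (1/2)*591 = 295.50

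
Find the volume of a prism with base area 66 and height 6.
Volume = base area * height
Volume = 66 * 6
Volume = 396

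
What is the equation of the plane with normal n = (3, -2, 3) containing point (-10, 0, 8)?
d = n·P = (3)(-10) + (-2)(0) + (3)(8) = -6
Plane: 3x - 2y + 3z = -6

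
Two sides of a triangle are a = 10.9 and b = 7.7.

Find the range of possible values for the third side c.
By the triangle inequality: |a - b| < c < a + b
|10.9 - 7.7| < c < 10.9 + 7.7
3.2 < c < 18.6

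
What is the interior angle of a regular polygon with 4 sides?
Interior angle of a regular n-gon = (n-2)*180/n
Interior angle = (4-2)*180/4
Interior angle = 2*180/4
Interior angle = 360/4
Interior angle = 90 degrees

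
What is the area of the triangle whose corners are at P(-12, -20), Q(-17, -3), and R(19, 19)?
Using the coordinate formula: Area = (1/2)|x₁(y₂-y₃) + x₂(y₃-y₁) + x₃(y₁-y₂)|
Area = (1/2)|(-12)((-3)-19) + (-17)(19-(-20)) + 19((-20)-(-3))|
Area = (1/2)|(-12)*(-22) + (-17)*39 + 19*(-17)|
Area = (1/2)|264 + (-663) + (-323)|
Area = (1/2)*722 = 361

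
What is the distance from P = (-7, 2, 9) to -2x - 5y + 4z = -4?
d = |(-2)(-7) + (-5)(2) + 4(9) - (-4)| / √((-2)² + (-5)² + 4²) = 44/√45 = 6.559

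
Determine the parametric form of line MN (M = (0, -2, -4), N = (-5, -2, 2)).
Direction vector d = N - M = (-5, 0, 6)
x = 0 - 5t, y = -2, z = -4 + 6t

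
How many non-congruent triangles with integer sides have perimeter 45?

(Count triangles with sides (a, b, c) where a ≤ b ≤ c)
With a ≤ b ≤ c and a + b + c = 45, the triangle inequality a + b > c gives c < 45/2, so c ≤ 22.
Iterate a from 1 to ⌊p/3⌋ = 15; for each a, b ranges from a to ⌊(p−a)/2⌋ with c = p − a − b, keeping only c ≥ b.
Triples: (1, 22, 22), (2, 21, 22), (3, 20, 22), …
Count = 48 triangles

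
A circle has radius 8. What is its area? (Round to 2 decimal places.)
Area = pi * r²
Area = pi * 8²
Area = pi * 64
Area = 201.06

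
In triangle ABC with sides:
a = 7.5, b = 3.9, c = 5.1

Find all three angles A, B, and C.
By the law of cosines:
cos(A) = (b² + c² - a²)/(2bc) = -0.377828  →  A = 112.2°
cos(B) = (a² + c² - b²)/(2ac) = 0.876471  →  B = 28.78°
cos(C) = (a² + b² - c²)/(2ab) = 0.776923  →  C = 39.02°
Check: A + B + C = 180.0° ✓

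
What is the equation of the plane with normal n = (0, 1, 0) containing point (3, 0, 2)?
d = n·P = (0)(3) + (1)(0) + (0)(2) = 0
Plane: y = 0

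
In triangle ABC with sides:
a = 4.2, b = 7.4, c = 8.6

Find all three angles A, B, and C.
By the law of cosines:
cos(A) = (b² + c² - a²)/(2bc) = 0.872722  →  A = 29.22°
cos(B) = (a² + c² - b²)/(2ac) = 0.509967  →  B = 59.34°
cos(C) = (a² + b² - c²)/(2ab) = -0.025097  →  C = 91.44°
Check: A + B + C = 180.0° ✓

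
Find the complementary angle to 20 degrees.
Complementary angles sum to 90 degrees.
Other angle = 90 - 20
Other angle = 70 degrees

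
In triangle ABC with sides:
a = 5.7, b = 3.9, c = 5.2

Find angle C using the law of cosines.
cos(C) = (a² + b² - c²)/(2ab)
cos(C) = (5.7² + 3.9² - 5.2²)/(2·5.7·3.9) = 20.66/44.46 = 0.464687
C = arccos(0.464687) = 62.31°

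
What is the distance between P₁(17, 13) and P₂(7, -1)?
Using the distance formula: d = sqrt((x₂-x₁)² + (y₂-y₁)²)
dx = 7 - 17 = -10
dy = (-1) - 13 = -14
d = sqrt((-10)² + (-14)²) = sqrt(100 + 196) = sqrt(296) = 17.20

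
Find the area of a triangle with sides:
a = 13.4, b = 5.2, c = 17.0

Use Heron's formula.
s = (a+b+c)/2 = (13.4+5.2+17.0)/2 = 17.8
A = √(s(s-a)(s-b)(s-c)) = √(17.8·4.4·12.6·0.8)
A = √789.466 = 28.1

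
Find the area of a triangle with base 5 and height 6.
Area = (1/2) * base * height
Area = (1/2) * 5 * 6
Area = 15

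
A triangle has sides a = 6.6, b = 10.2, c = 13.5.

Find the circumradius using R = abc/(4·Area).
s = (a+b+c)/2 = 15.15
Area = √(s(s-a)(s-b)(s-c)) = √(15.15·8.55·4.95·1.65) = 32.5262
R = abc/(4·Area) = (6.6·10.2·13.5)/(4·32.5262) = 908.82/130.1048 = 6.985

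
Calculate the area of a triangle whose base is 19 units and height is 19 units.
Area = (1/2) * base * height
Area = (1/2) * 19 * 19
Area = 180.50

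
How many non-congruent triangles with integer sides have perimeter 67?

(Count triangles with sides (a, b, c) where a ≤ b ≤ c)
With a ≤ b ≤ c and a + b + c = 67, the triangle inequality a + b > c gives c < 67/2, so c ≤ 33.
Iterate a from 1 to ⌊p/3⌋ = 22; for each a, b ranges from a to ⌊(p−a)/2⌋ with c = p − a − b, keeping only c ≥ b.
Triples: (1, 33, 33), (2, 32, 33), (3, 31, 33), …
Count = 102 triangles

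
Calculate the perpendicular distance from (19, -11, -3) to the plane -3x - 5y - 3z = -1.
d = |(-3)(19) + (-5)(-11) + (-3)(-3) - (-1)| / √((-3)² + (-5)² + (-3)²) = 8/√43 = 1.22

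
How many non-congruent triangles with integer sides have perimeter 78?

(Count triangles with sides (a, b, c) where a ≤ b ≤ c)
With a ≤ b ≤ c and a + b + c = 78, the triangle inequality a + b > c gives c < 78/2, so c ≤ 38.
Iterate a from 1 to ⌊p/3⌋ = 26; for each a, b ranges from a to ⌊(p−a)/2⌋ with c = p − a − b, keeping only c ≥ b.
Triples: (2, 38, 38), (3, 37, 38), (4, 36, 38), …
Count = 127 triangles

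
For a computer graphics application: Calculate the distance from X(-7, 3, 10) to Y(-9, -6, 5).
d = √[(-2)² + (-9)² + (-5)²] = √110 = 10.49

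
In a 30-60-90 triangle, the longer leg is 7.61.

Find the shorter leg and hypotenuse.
In a 30-60-90 triangle, sides are in ratio 1 : √3 : 2.
Long leg = short leg·√3  →  short leg = 7.61/√3 = 4.394
Hypotenuse = 2·(short leg) = 2·7.61/√3 = 8.787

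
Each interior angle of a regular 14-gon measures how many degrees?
Interior angle of a regular n-gon = (n-2)*180/n
Interior angle = (14-2)*180/14
Interior angle = 12*180/14
Interior angle = 2160/14
Interior angle = 154.29 degrees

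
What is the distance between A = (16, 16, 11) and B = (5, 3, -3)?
d = √[(-11)² + (-13)² + (-14)²] = √486 = 22.05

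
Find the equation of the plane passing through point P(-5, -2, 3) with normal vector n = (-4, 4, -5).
d = n·P = (-4)(-5) + (4)(-2) + (-5)(3) = -3
Plane: -4x + 4y - 5z = -3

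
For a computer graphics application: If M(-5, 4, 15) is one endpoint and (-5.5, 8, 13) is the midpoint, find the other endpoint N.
N = (2×(-5.5) - (-5), 2×8 - 4, 2×13 - 15) = (-6, 12, 11)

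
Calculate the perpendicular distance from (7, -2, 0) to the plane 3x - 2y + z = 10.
d = |3(7) + (-2)(-2) + 1(0) - (10)| / √(3² + (-2)² + 1²) = 15/√14 = 4.009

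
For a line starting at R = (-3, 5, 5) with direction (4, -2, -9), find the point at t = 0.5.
P(0.5) = (-3 + 4(0.5), 5 + (-2)(0.5), 5 + (-9)(0.5)) = (-1, 4, 0.5)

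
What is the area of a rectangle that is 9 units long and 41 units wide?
Area = length * width
Area = 9 * 41
Area = 369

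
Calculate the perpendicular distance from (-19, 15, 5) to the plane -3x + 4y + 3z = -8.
d = |(-3)(-19) + 4(15) + 3(5) - (-8)| / √((-3)² + 4² + 3²) = 140/√34 = 24.01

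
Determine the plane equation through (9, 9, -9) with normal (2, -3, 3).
d = n·P = (2)(9) + (-3)(9) + (3)(-9) = -36
Plane: 2x - 3y + 3z = -36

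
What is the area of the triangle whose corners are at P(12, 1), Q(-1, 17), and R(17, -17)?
Using the coordinate formula: Area = (1/2)|x₁(y₂-y₃) + x₂(y₃-y₁) + x₃(y₁-y₂)|
Area = (1/2)|12(17-(-17)) + (-1)((-17)-1) + 17(1-17)|
Area = (1/2)|12*34 + (-1)*(-18) + 17*(-16)|
Area = (1/2)|408 + 18 + (-272)|
Area = (1/2)*154 = 77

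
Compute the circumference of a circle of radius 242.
Circumference = 2 * pi * r
Circumference = 2 * pi * 242
Circumference = 1520.53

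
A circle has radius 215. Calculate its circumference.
Circumference = 2 * pi * r
Circumference = 2 * pi * 215
Circumference = 1350.88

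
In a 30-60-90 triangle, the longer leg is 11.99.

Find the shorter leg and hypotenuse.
In a 30-60-90 triangle, sides are in ratio 1 : √3 : 2.
Long leg = short leg·√3  →  short leg = 11.99/√3 = 6.922
Hypotenuse = 2·(short leg) = 2·11.99/√3 = 13.84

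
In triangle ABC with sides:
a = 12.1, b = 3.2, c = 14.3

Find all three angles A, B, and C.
By the law of cosines:
cos(A) = (b² + c² - a²)/(2bc) = 0.746503  →  A = 41.71°
cos(B) = (a² + c² - b²)/(2ac) = 0.984396  →  B = 10.14°
cos(C) = (a² + b² - c²)/(2ab) = -0.617769  →  C = 128.2°
Check: A + B + C = 180.0° ✓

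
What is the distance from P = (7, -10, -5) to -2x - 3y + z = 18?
d = |(-2)(7) + (-3)(-10) + 1(-5) - (18)| / √((-2)² + (-3)² + 1²) = 7/√14 = 1.871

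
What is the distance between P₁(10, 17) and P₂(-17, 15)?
Using the distance formula: d = sqrt((x₂-x₁)² + (y₂-y₁)²)
dx = (-17) - 10 = -27
dy = 15 - 17 = -2
d = sqrt((-27)² + (-2)²) = sqrt(729 + 4) = sqrt(733) = 27.07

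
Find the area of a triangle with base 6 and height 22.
Area = (1/2) * base * height
Area = (1/2) * 6 * 22
Area = 66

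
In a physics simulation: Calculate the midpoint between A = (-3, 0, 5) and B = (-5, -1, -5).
Midpoint = ((-3-5)/2, (0-1)/2, (5-5)/2) = (-4, -0.5, 0)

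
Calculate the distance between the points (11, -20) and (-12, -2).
Using the distance formula: d = sqrt((x₂-x₁)² + (y₂-y₁)²)
dx = (-12) - 11 = -23
dy = (-2) - (-20) = 18
d = sqrt((-23)² + 18²) = sqrt(529 + 324) = sqrt(853) = 29.21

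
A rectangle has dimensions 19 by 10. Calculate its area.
Area = length * width
Area = 19 * 10
Area = 190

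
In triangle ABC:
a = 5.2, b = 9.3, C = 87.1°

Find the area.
Using A = ½ab·sin(C):
A = ½·5.2·9.3·sin(87.1°) = ½·48.36·0.998719 = 24.15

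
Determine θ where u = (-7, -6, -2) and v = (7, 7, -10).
u·v = -71, |u|² = 89, |v|² = 198
cos θ = -71/√17622 ≈ -0.5348
θ ≈ 122.3°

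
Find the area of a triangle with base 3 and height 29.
Area = (1/2) * base * height
Area = (1/2) * 3 * 29
Area = 43.50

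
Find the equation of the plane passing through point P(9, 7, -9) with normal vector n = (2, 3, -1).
d = n·P = (2)(9) + (3)(7) + (-1)(-9) = 48
Plane: 2x + 3y - z = 48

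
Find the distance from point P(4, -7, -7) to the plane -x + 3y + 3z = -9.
d = |(-1)(4) + 3(-7) + 3(-7) - (-9)| / √((-1)² + 3² + 3²) = 37/√19 = 8.488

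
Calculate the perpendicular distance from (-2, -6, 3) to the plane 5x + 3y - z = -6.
d = |5(-2) + 3(-6) + (-1)(3) - (-6)| / √(5² + 3² + (-1)²) = 25/√35 = 4.226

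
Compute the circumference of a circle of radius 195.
Circumference = 2 * pi * r
Circumference = 2 * pi * 195
Circumference = 1225.22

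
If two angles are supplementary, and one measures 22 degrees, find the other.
Supplementary angles sum to 180 degrees.
Other angle = 180 - 22
Other angle = 158 degrees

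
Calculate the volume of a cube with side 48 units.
Volume = s³
Volume = 48³
Volume = 110592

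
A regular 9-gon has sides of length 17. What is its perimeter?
Perimeter = number of sides * side length
Perimeter = 9 * 17
Perimeter = 153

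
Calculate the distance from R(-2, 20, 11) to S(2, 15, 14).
d = √[(4)² + (-5)² + (3)²] = √50 = 7.071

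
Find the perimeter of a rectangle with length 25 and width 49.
Perimeter = 2 * (length + width)
Perimeter = 2 * (25 + 49)
Perimeter = 2 * 74
Perimeter = 148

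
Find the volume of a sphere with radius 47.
Volume = (4/3) * pi * r³
Volume = (4/3) * pi * 47³
Volume = (4/3) * pi * 103823
Volume = 434892.77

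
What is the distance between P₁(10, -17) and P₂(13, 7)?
Using the distance formula: d = sqrt((x₂-x₁)² + (y₂-y₁)²)
dx = 13 - 10 = 3
dy = 7 - (-17) = 24
d = sqrt(3² + 24²) = sqrt(9 + 576) = sqrt(585) = 24.19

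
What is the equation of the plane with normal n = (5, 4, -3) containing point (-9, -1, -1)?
d = n·P = (5)(-9) + (4)(-1) + (-3)(-1) = -46
Plane: 5x + 4y - 3z = -46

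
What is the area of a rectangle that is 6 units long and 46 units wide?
Area = length * width
Area = 6 * 46
Area = 276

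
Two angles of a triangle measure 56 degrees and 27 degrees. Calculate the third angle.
Sum of angles in a triangle = 180 degrees
Third angle = 180 - 56 - 27
Third angle = 97 degrees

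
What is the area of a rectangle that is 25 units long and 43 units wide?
Area = length * width
Area = 25 * 43
Area = 1075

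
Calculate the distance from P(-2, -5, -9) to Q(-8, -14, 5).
d = √[(-6)² + (-9)² + (14)²] = √313 = 17.69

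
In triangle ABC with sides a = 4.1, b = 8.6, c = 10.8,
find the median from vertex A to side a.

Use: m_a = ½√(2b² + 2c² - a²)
m_a = ½√(2·8.6² + 2·10.8² - 4.1²)
m_a = ½√(147.92 + 233.28 - 16.81) = ½√364.39 = 9.545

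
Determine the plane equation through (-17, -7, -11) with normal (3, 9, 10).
d = n·P = (3)(-17) + (9)(-7) + (10)(-11) = -224
Plane: 3x + 9y + 10z = -224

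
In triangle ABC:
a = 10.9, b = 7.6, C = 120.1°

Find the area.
Using A = ½ab·sin(C):
A = ½·10.9·7.6·sin(120.1°) = ½·82.84·0.865151 = 35.83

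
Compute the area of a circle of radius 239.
Area = pi * r²
Area = pi * 239²
Area = pi * 57121
Area = 179450.91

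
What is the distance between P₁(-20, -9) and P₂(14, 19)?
Using the distance formula: d = sqrt((x₂-x₁)² + (y₂-y₁)²)
dx = 14 - (-20) = 34
dy = 19 - (-9) = 28
d = sqrt(34² + 28²) = sqrt(1156 + 784) = sqrt(1940) = 44.05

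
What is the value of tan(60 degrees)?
tan(60 degrees) = sqrt(3)
Decimal approximation: 1.7321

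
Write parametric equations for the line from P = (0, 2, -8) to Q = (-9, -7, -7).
Direction vector d = Q - P = (-9, -9, 1)
x = 0 - 9t, y = 2 - 9t, z = -8 + t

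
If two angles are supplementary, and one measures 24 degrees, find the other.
Supplementary angles sum to 180 degrees.
Other angle = 180 - 24
Other angle = 156 degrees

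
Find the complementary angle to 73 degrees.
Complementary angles sum to 90 degrees.
Other angle = 90 - 73
Other angle = 17 degrees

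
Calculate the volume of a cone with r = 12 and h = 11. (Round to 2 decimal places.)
Volume = (1/3) * pi * r² * h
Volume = (1/3) * pi * 12² * 11
Volume = (1/3) * pi * 144 * 11
Volume = (1/3) * pi * 1584
Volume = 1658.76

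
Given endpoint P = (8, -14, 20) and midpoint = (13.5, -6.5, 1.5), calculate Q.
Q = (2×13.5 - 8, 2×(-6.5) - (-14), 2×1.5 - 20) = (19, 1, -17)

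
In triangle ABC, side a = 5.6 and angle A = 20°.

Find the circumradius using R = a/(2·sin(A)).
R = a/(2·sin(A)) = 5.6/(2·sin(20°))
R = 5.6/(2·0.342020) = 5.6/0.684040 = 8.187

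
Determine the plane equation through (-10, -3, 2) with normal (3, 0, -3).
d = n·P = (3)(-10) + (0)(-3) + (-3)(2) = -36
Plane: 3x - 3z = -36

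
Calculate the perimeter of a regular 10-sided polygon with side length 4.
Perimeter = number of sides * side length
Perimeter = 10 * 4
Perimeter = 40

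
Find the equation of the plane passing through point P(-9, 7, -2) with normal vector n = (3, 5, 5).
d = n·P = (3)(-9) + (5)(7) + (5)(-2) = -2
Plane: 3x + 5y + 5z = -2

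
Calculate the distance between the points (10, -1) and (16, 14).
Using the distance formula: d = sqrt((x₂-x₁)² + (y₂-y₁)²)
dx = 16 - 10 = 6
dy = 14 - (-1) = 15
d = sqrt(6² + 15²) = sqrt(36 + 225) = sqrt(261) = 16.16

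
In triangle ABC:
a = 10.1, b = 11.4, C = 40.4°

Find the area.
Using A = ½ab·sin(C):
A = ½·10.1·11.4·sin(40.4°) = ½·115.14·0.648120 = 37.31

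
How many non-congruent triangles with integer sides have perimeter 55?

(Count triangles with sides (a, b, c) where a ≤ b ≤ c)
With a ≤ b ≤ c and a + b + c = 55, the triangle inequality a + b > c gives c < 55/2, so c ≤ 27.
Iterate a from 1 to ⌊p/3⌋ = 18; for each a, b ranges from a to ⌊(p−a)/2⌋ with c = p − a − b, keeping only c ≥ b.
Triples: (1, 27, 27), (2, 26, 27), (3, 25, 27), …
Count = 70 triangles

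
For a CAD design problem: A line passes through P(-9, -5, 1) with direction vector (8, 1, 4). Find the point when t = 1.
P(1) = (-9 + 8(1), -5 + 1(1), 1 + 4(1)) = (-1, -4, 5)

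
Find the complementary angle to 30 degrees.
Complementary angles sum to 90 degrees.
Other angle = 90 - 30
Other angle = 60 degrees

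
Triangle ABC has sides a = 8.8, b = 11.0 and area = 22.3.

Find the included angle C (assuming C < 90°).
Area = ½ab·sin(C)  →  sin(C) = 2·Area/(ab)
sin(C) = 2·22.3/(8.8·11.0) = 0.460744
C = arcsin(0.460744) = 27.44°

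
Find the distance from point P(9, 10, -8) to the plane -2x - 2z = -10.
d = |(-2)(9) + 0(10) + (-2)(-8) - (-10)| / √((-2)² + 0² + (-2)²) = 8/√8 = 2.828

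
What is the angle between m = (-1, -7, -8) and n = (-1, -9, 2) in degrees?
m·n = 48, |m|² = 114, |n|² = 86
cos θ = 48/√9804 ≈ 0.4848
θ ≈ 61.0°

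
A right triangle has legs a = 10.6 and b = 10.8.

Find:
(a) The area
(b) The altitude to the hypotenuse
(a) Area = ½ab = ½·10.6·10.8 = 57.24
(b) Hypotenuse c = √(10.6² + 10.8²) = √229 = 15.1327
    Area = ½·c·h_c  →  h_c = 2·Area/c = 2·57.24/15.1327 = 7.565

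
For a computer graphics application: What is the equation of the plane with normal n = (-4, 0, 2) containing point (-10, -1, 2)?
d = n·P = (-4)(-10) + (0)(-1) + (2)(2) = 44
Plane: -4x + 2z = 44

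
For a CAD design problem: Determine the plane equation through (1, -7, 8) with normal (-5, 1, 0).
d = n·P = (-5)(1) + (1)(-7) + (0)(8) = -12
Plane: -5x + y = -12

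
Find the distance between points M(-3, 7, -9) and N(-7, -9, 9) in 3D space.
d = √[(-4)² + (-16)² + (18)²] = √596 = 24.41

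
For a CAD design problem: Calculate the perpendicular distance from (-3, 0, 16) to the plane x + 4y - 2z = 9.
d = |1(-3) + 4(0) + (-2)(16) - (9)| / √(1² + 4² + (-2)²) = 44/√21 = 9.602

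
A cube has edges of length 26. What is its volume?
Volume = s³
Volume = 26³
Volume = 17576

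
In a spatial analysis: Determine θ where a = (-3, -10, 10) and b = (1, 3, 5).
a·b = 17, |a|² = 209, |b|² = 35
cos θ = 17/√7315 ≈ 0.1988
θ ≈ 78.54°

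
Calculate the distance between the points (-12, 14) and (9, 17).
Using the distance formula: d = sqrt((x₂-x₁)² + (y₂-y₁)²)
dx = 9 - (-12) = 21
dy = 17 - 14 = 3
d = sqrt(21² + 3²) = sqrt(441 + 9) = sqrt(450) = 21.21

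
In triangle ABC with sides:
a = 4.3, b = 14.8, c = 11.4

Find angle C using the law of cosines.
cos(C) = (a² + b² - c²)/(2ab)
cos(C) = (4.3² + 14.8² - 11.4²)/(2·4.3·14.8) = 107.57/127.28 = 0.845145
C = arccos(0.845145) = 32.31°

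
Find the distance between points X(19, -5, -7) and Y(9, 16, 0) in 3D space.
d = √[(-10)² + (21)² + (7)²] = √590 = 24.29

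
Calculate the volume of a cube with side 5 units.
Volume = s³
Volume = 5³
Volume = 125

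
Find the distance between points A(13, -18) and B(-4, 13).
Using the distance formula: d = sqrt((x₂-x₁)² + (y₂-y₁)²)
dx = (-4) - 13 = -17
dy = 13 - (-18) = 31
d = sqrt((-17)² + 31²) = sqrt(289 + 961) = sqrt(1250) = 35.36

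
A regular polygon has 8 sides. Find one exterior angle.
Exterior angle of a regular n-gon = 360/n
Exterior angle = 360/8
Exterior angle = 45 degrees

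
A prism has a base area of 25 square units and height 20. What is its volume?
Volume = base area * height
Volume = 25 * 20
Volume = 500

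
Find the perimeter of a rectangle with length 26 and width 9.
Perimeter = 2 * (length + width)
Perimeter = 2 * (26 + 9)
Perimeter = 2 * 35
Perimeter = 70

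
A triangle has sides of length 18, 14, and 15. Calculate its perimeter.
Perimeter = sum of all sides
Perimeter = 18 + 14 + 15
Perimeter = 47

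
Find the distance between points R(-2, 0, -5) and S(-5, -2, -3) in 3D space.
d = √[(-3)² + (-2)² + (2)²] = √17 = 4.123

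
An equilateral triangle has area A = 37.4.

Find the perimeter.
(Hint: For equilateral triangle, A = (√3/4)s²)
A = (√3/4)s²  →  s² = 4A/√3 = 4·37.4/√3 = 86.3716
s = 9.29363
Perimeter = 3s = 27.88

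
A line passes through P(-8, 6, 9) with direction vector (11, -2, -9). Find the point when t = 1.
P(1) = (-8 + 11(1), 6 + (-2)(1), 9 + (-9)(1)) = (3, 4, 0)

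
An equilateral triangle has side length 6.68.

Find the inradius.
For an equilateral triangle, r = s/(2√3) where s is the side.
r = 6.68/(2√3) = 6.68/3.464102 = 1.928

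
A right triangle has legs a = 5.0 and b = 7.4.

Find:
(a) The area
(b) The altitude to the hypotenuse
(a) Area = ½ab = ½·5.0·7.4 = 18.5
(b) Hypotenuse c = √(5.0² + 7.4²) = √79.76 = 8.93085
    Area = ½·c·h_c  →  h_c = 2·Area/c = 2·18.5/8.93085 = 4.143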